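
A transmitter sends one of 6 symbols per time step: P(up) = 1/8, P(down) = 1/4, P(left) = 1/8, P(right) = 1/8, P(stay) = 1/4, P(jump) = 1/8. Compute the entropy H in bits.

2.5 bits

Each probability is a power of 1/2, so log₂(1/p) is an integer.
H = Σ p·log₂(1/p) = 1/8·3 + 1/4·2 + 1/8·3 + 1/8·3 + 1/4·2 + 1/8·3 = 2.5 bits.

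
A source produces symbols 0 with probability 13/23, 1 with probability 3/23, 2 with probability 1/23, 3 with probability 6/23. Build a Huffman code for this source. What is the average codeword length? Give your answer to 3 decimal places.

Repeatedly combine the two least-probable nodes; the expected code length is the sum of the merged weights.
merge 1/23 + 3/23 → 4/23
merge 4/23 + 6/23 → 10/23
merge 10/23 + 13/23 → 1
L = 4/23 + 10/23 + 1 = 37/23 ≈ 1.609 bits/symbol.

1.609 bits/symbol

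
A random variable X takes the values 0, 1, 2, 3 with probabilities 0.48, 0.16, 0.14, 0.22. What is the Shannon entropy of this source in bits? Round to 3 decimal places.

1.809 bits

H = −Σ pᵢ log₂ pᵢ.
−0.48·log₂(0.48) = 0.5083
−0.16·log₂(0.16) = 0.4230
−0.14·log₂(0.14) = 0.3971
−0.22·log₂(0.22) = 0.4806
Sum ≈ 1.8090 → 1.809 bits.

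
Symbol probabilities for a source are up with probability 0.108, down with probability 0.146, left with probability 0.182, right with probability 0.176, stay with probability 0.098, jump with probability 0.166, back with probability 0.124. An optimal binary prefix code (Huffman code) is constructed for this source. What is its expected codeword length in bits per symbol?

Repeatedly combine the two least-probable nodes; the expected code length is the sum of the merged weights.
merge 49/500 + 27/250 → 103/500
merge 31/250 + 73/500 → 27/100
merge 83/500 + 22/125 → 171/500
merge 91/500 + 103/500 → 97/250
merge 27/100 + 171/500 → 153/250
merge 97/250 + 153/250 → 1
L = 103/500 + 27/100 + 171/500 + 97/250 + 153/250 + 1 = 1409/500 = 2.818 bits/symbol.

2.818 bits/symbol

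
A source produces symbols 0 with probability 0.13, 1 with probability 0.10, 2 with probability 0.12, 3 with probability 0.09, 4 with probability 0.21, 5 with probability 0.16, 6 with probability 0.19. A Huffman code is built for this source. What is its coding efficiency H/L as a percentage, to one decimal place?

Entropy H = −Σ p log₂ p ≈ 2.7456 bits.
Huffman merges: 9/100+1/10→19/100; 3/25+13/100→1/4; 4/25+19/100→7/20; 19/100+21/100→2/5; 1/4+7/20→3/5; 2/5+3/5→1. L = 279/100 ≈ 2.7900.
Efficiency = H/L = 2.7456/2.7900 = 98.4%.

98.4%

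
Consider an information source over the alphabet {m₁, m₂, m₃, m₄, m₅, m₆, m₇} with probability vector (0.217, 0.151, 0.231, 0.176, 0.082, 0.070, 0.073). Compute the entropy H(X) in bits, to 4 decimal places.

2.6597 bits

H = −Σ pᵢ log₂ pᵢ.
−0.217·log₂(0.217) = 0.4783
−0.151·log₂(0.151) = 0.4118
−0.231·log₂(0.231) = 0.4883
−0.176·log₂(0.176) = 0.4411
−0.082·log₂(0.082) = 0.2959
−0.070·log₂(0.070) = 0.2686
−0.073·log₂(0.073) = 0.2756
Sum ≈ 2.6597 → 2.6597 bits.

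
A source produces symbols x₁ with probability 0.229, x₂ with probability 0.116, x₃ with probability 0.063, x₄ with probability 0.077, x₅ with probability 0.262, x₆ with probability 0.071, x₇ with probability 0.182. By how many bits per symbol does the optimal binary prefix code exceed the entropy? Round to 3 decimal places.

0.035 bits

Entropy H = −Σ p log₂ p ≈ 2.6082 bits.
Huffman merges: 63/1000+71/1000→67/500; 77/1000+29/250→193/1000; 67/500+91/500→79/250; 193/1000+229/1000→211/500; 131/500+79/250→289/500; 211/500+289/500→1. L = 2643/1000 ≈ 2.6430.
L − H = 2.6430 − 2.6082 = 0.035 bits.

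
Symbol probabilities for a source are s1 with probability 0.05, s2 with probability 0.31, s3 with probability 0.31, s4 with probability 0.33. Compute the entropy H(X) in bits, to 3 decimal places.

H = −Σ pᵢ log₂ pᵢ.
−0.05·log₂(0.05) = 0.2161
−0.31·log₂(0.31) = 0.5238
−0.31·log₂(0.31) = 0.5238
−0.33·log₂(0.33) = 0.5278
Sum ≈ 1.7915 → 1.792 bits.

1.792 bits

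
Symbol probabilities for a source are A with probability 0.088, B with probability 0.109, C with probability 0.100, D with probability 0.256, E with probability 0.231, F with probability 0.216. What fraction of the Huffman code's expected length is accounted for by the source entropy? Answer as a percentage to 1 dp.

Entropy H = −Σ p log₂ p ≈ 2.4584 bits.
Huffman merges: 11/125+1/10→47/250; 109/1000+47/250→297/1000; 27/125+231/1000→447/1000; 32/125+297/1000→553/1000; 447/1000+553/1000→1. L = 497/200 ≈ 2.4850.
Efficiency = H/L = 2.4584/2.4850 = 98.9%.

98.9%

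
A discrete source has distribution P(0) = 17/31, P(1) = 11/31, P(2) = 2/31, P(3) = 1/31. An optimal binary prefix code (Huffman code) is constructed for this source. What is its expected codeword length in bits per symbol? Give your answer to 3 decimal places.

Repeatedly combine the two least-probable nodes; the expected code length is the sum of the merged weights.
merge 1/31 + 2/31 → 3/31
merge 3/31 + 11/31 → 14/31
merge 14/31 + 17/31 → 1
L = 3/31 + 14/31 + 1 = 48/31 ≈ 1.548 bits/symbol.

1.548 bits/symbol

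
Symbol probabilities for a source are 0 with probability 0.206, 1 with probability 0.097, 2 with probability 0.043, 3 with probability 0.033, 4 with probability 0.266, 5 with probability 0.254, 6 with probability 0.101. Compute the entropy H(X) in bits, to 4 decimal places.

H = −Σ pᵢ log₂ pᵢ.
−0.206·log₂(0.206) = 0.4695
−0.097·log₂(0.097) = 0.3265
−0.043·log₂(0.043) = 0.1952
−0.033·log₂(0.033) = 0.1624
−0.266·log₂(0.266) = 0.5082
−0.254·log₂(0.254) = 0.5022
−0.101·log₂(0.101) = 0.3341
Sum ≈ 2.4981 → 2.4981 bits.

2.4981 bits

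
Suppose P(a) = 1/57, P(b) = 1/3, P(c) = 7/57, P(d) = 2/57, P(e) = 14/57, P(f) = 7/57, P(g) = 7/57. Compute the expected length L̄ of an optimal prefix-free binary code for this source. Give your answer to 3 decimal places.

Repeatedly combine the two least-probable nodes; the expected code length is the sum of the merged weights.
merge 1/57 + 2/57 → 1/19
merge 1/19 + 7/57 → 10/57
merge 7/57 + 7/57 → 14/57
merge 10/57 + 14/57 → 8/19
merge 14/57 + 1/3 → 11/19
merge 8/19 + 11/19 → 1
L = 1/19 + 10/57 + 14/57 + 8/19 + 11/19 + 1 = 47/19 ≈ 2.474 bits/symbol.

2.474 bits/symbol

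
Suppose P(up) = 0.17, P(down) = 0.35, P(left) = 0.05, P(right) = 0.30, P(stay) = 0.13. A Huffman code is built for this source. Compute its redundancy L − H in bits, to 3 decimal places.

0.095 bits

Entropy H = −Σ p log₂ p ≈ 2.0845 bits.
Huffman merges: 1/20+13/100→9/50; 17/100+9/50→7/20; 3/10+7/20→13/20; 7/20+13/20→1. L = 109/50 ≈ 2.1800.
L − H = 2.1800 − 2.0845 = 0.095 bits.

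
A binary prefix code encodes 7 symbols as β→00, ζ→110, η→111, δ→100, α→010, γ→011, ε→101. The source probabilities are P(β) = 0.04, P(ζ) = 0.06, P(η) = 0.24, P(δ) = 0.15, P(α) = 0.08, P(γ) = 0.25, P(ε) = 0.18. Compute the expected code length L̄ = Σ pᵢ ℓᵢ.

2.96 bits/symbol

L̄ = Σ pᵢ·ℓᵢ = 0.04·2 + 0.06·3 + 0.24·3 + 0.15·3 + 0.08·3 + 0.25·3 + 0.18·3 = 2.96 bits/symbol.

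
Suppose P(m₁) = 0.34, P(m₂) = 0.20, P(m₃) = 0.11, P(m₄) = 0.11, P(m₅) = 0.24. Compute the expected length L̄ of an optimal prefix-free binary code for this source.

2.22 bits/symbol

Repeatedly combine the two least-probable nodes; the expected code length is the sum of the merged weights.
merge 11/100 + 11/100 → 11/50
merge 1/5 + 11/50 → 21/50
merge 6/25 + 17/50 → 29/50
merge 21/50 + 29/50 → 1
L = 11/50 + 21/50 + 29/50 + 1 = 111/50 = 2.22 bits/symbol.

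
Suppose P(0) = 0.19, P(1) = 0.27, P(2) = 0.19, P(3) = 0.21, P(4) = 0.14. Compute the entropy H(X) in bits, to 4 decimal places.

2.2904 bits

H = −Σ pᵢ log₂ pᵢ.
−0.19·log₂(0.19) = 0.4552
−0.27·log₂(0.27) = 0.5100
−0.19·log₂(0.19) = 0.4552
−0.21·log₂(0.21) = 0.4728
−0.14·log₂(0.14) = 0.3971
Sum ≈ 2.2904 → 2.2904 bits.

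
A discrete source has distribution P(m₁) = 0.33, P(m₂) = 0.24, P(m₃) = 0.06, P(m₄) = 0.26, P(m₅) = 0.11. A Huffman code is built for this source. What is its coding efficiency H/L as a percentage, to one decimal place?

97.7%

Entropy H = −Σ p log₂ p ≈ 2.1211 bits.
Huffman merges: 3/50+11/100→17/100; 17/100+6/25→41/100; 13/50+33/100→59/100; 41/100+59/100→1. L = 217/100 ≈ 2.1700.
Efficiency = H/L = 2.1211/2.1700 = 97.7%.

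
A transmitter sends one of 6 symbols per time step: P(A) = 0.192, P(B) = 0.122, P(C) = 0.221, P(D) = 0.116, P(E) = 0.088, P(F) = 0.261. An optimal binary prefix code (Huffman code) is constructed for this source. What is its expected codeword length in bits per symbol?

Repeatedly combine the two least-probable nodes; the expected code length is the sum of the merged weights.
merge 11/125 + 29/250 → 51/250
merge 61/500 + 24/125 → 157/500
merge 51/250 + 221/1000 → 17/40
merge 261/1000 + 157/500 → 23/40
merge 17/40 + 23/40 → 1
L = 51/250 + 157/500 + 17/40 + 23/40 + 1 = 1259/500 = 2.518 bits/symbol.

2.518 bits/symbol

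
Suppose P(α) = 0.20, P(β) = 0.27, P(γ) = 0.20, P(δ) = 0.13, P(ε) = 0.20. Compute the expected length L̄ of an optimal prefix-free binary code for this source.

Repeatedly combine the two least-probable nodes; the expected code length is the sum of the merged weights.
merge 13/100 + 1/5 → 33/100
merge 1/5 + 1/5 → 2/5
merge 27/100 + 33/100 → 3/5
merge 2/5 + 3/5 → 1
L = 33/100 + 2/5 + 3/5 + 1 = 233/100 = 2.33 bits/symbol.

2.33 bits/symbol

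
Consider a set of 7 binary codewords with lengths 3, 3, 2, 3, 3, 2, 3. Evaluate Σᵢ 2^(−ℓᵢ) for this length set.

1.125

With common denominator 2^3 = 8: Σ 2^(−ℓᵢ) = 1/8 + 1/8 + 2/8 + 1/8 + 1/8 + 2/8 + 1/8 = 9/8 = 1.125.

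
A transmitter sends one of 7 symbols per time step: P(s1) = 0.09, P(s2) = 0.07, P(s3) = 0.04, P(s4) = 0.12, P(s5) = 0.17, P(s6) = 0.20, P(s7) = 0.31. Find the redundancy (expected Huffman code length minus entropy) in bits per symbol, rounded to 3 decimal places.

Entropy H = −Σ p log₂ p ≈ 2.5568 bits.
Huffman merges: 1/25+7/100→11/100; 9/100+11/100→1/5; 3/25+17/100→29/100; 1/5+1/5→2/5; 29/100+31/100→3/5; 2/5+3/5→1. L = 13/5 ≈ 2.6000.
L − H = 2.6000 − 2.5568 = 0.043 bits.

0.043 bits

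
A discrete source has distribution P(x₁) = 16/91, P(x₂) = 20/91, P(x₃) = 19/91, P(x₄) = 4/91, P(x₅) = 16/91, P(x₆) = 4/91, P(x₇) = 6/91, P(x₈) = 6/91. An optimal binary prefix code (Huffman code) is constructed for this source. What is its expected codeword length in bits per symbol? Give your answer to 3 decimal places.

Repeatedly combine the two least-probable nodes; the expected code length is the sum of the merged weights.
merge 4/91 + 4/91 → 8/91
merge 6/91 + 6/91 → 12/91
merge 8/91 + 12/91 → 20/91
merge 16/91 + 16/91 → 32/91
merge 19/91 + 20/91 → 3/7
merge 20/91 + 32/91 → 4/7
merge 3/7 + 4/7 → 1
L = 8/91 + 12/91 + 20/91 + 32/91 + 3/7 + 4/7 + 1 = 254/91 ≈ 2.791 bits/symbol.

2.791 bits/symbol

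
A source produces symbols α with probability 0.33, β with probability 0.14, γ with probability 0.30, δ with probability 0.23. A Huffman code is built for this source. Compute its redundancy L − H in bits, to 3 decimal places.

Entropy H = −Σ p log₂ p ≈ 1.9337 bits.
Huffman merges: 7/50+23/100→37/100; 3/10+33/100→63/100; 37/100+63/100→1. L = 2 ≈ 2.0000.
L − H = 2.0000 − 1.9337 = 0.066 bits.

0.066 bits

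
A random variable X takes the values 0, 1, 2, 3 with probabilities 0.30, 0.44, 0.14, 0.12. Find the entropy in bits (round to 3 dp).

1.806 bits

H = −Σ pᵢ log₂ pᵢ.
−0.30·log₂(0.30) = 0.5211
−0.44·log₂(0.44) = 0.5211
−0.14·log₂(0.14) = 0.3971
−0.12·log₂(0.12) = 0.3671
Sum ≈ 1.8064 → 1.806 bits.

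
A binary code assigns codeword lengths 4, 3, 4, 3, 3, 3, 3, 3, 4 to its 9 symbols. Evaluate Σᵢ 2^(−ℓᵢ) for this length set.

0.9375

With common denominator 2^4 = 16: Σ 2^(−ℓᵢ) = 1/16 + 2/16 + 1/16 + 2/16 + 2/16 + 2/16 + 2/16 + 2/16 + 1/16 = 15/16 = 0.9375.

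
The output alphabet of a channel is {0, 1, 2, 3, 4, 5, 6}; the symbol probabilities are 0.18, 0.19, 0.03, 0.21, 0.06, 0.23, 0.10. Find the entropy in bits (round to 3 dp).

2.589 bits

H = −Σ pᵢ log₂ pᵢ.
−0.18·log₂(0.18) = 0.4453
−0.19·log₂(0.19) = 0.4552
−0.03·log₂(0.03) = 0.1518
−0.21·log₂(0.21) = 0.4728
−0.06·log₂(0.06) = 0.2435
−0.23·log₂(0.23) = 0.4877
−0.10·log₂(0.10) = 0.3322
Sum ≈ 2.5885 → 2.589 bits.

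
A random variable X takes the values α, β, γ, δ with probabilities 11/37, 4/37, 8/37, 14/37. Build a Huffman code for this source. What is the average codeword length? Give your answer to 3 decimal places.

1.946 bits/symbol

Repeatedly combine the two least-probable nodes; the expected code length is the sum of the merged weights.
merge 4/37 + 8/37 → 12/37
merge 11/37 + 12/37 → 23/37
merge 14/37 + 23/37 → 1
L = 12/37 + 23/37 + 1 = 72/37 ≈ 1.946 bits/symbol.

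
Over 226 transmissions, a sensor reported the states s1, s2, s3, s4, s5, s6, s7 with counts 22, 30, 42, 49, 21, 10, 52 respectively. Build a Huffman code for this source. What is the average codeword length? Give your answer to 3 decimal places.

2.690 bits/symbol

Probabilities are the counts divided by 226.
Repeatedly combine the two least-probable nodes; the expected code length is the sum of the merged weights.
merge 5/113 + 21/226 → 31/226
merge 11/113 + 15/113 → 26/113
merge 31/226 + 21/113 → 73/226
merge 49/226 + 26/113 → 101/226
merge 26/113 + 73/226 → 125/226
merge 101/226 + 125/226 → 1
L = 31/226 + 26/113 + 73/226 + 101/226 + 125/226 + 1 = 304/113 ≈ 2.690 bits/symbol.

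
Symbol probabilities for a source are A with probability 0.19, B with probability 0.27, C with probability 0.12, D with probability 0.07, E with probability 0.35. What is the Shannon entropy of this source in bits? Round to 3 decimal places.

H = −Σ pᵢ log₂ pᵢ.
−0.19·log₂(0.19) = 0.4552
−0.27·log₂(0.27) = 0.5100
−0.12·log₂(0.12) = 0.3671
−0.07·log₂(0.07) = 0.2686
−0.35·log₂(0.35) = 0.5301
Sum ≈ 2.1310 → 2.131 bits.

2.131 bits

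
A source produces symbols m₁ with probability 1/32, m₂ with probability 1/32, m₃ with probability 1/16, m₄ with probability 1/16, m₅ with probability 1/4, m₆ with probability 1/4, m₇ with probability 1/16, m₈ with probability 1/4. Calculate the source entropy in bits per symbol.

2.5625 bits

Each probability is a power of 1/2, so log₂(1/p) is an integer.
H = Σ p·log₂(1/p) = 1/32·5 + 1/32·5 + 1/16·4 + 1/16·4 + 1/4·2 + 1/4·2 + 1/16·4 + 1/4·2 = 2.5625 bits.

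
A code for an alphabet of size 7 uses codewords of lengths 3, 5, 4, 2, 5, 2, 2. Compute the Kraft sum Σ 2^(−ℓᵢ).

1

With common denominator 2^5 = 32: Σ 2^(−ℓᵢ) = 4/32 + 1/32 + 2/32 + 8/32 + 1/32 + 8/32 + 8/32 = 32/32 = 1.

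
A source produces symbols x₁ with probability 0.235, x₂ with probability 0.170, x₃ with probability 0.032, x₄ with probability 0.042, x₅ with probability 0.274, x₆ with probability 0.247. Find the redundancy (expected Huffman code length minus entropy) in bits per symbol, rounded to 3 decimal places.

0.031 bits

Entropy H = −Σ p log₂ p ≈ 2.2866 bits.
Huffman merges: 4/125+21/500→37/500; 37/500+17/100→61/250; 47/200+61/250→479/1000; 247/1000+137/500→521/1000; 479/1000+521/1000→1. L = 1159/500 ≈ 2.3180.
L − H = 2.3180 − 2.2866 = 0.031 bits.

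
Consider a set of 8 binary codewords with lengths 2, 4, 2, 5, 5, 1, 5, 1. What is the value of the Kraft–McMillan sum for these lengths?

With common denominator 2^5 = 32: Σ 2^(−ℓᵢ) = 8/32 + 2/32 + 8/32 + 1/32 + 1/32 + 16/32 + 1/32 + 16/32 = 53/32 = 1.65625.

1.65625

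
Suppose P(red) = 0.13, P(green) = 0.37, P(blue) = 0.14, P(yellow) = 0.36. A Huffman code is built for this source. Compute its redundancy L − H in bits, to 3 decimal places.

0.059 bits

Entropy H = −Σ p log₂ p ≈ 1.8411 bits.
Huffman merges: 13/100+7/50→27/100; 27/100+9/25→63/100; 37/100+63/100→1. L = 19/10 ≈ 1.9000.
L − H = 1.9000 − 1.8411 = 0.059 bits.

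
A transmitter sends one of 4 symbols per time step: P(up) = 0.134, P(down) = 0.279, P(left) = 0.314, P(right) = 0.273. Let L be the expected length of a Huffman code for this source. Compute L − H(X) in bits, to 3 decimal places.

0.062 bits

Entropy H = −Σ p log₂ p ≈ 1.9385 bits.
Huffman merges: 67/500+273/1000→407/1000; 279/1000+157/500→593/1000; 407/1000+593/1000→1. L = 2 ≈ 2.0000.
L − H = 2.0000 − 1.9385 = 0.062 bits.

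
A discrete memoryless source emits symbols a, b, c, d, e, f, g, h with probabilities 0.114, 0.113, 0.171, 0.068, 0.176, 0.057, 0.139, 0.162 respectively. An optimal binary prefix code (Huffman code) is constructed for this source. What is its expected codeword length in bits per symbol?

Repeatedly combine the two least-probable nodes; the expected code length is the sum of the merged weights.
merge 57/1000 + 17/250 → 1/8
merge 113/1000 + 57/500 → 227/1000
merge 1/8 + 139/1000 → 33/125
merge 81/500 + 171/1000 → 333/1000
merge 22/125 + 227/1000 → 403/1000
merge 33/125 + 333/1000 → 597/1000
merge 403/1000 + 597/1000 → 1
L = 1/8 + 227/1000 + 33/125 + 333/1000 + 403/1000 + 597/1000 + 1 = 2949/1000 = 2.949 bits/symbol.

2.949 bits/symbol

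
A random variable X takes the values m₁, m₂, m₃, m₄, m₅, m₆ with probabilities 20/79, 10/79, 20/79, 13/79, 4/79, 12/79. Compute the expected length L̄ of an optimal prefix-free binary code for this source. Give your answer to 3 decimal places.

Repeatedly combine the two least-probable nodes; the expected code length is the sum of the merged weights.
merge 4/79 + 10/79 → 14/79
merge 12/79 + 13/79 → 25/79
merge 14/79 + 20/79 → 34/79
merge 20/79 + 25/79 → 45/79
merge 34/79 + 45/79 → 1
L = 14/79 + 25/79 + 34/79 + 45/79 + 1 = 197/79 ≈ 2.494 bits/symbol.

2.494 bits/symbol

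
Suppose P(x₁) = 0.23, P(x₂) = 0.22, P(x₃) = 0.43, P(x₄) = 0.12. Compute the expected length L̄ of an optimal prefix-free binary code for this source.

Repeatedly combine the two least-probable nodes; the expected code length is the sum of the merged weights.
merge 3/25 + 11/50 → 17/50
merge 23/100 + 17/50 → 57/100
merge 43/100 + 57/100 → 1
L = 17/50 + 57/100 + 1 = 191/100 = 1.91 bits/symbol.

1.91 bits/symbol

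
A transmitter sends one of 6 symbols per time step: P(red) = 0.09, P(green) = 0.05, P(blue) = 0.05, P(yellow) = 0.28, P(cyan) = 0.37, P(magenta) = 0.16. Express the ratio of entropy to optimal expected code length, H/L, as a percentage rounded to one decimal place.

Entropy H = −Σ p log₂ p ≈ 2.2128 bits.
Huffman merges: 1/20+1/20→1/10; 9/100+1/10→19/100; 4/25+19/100→7/20; 7/25+7/20→63/100; 37/100+63/100→1. L = 227/100 ≈ 2.2700.
Efficiency = H/L = 2.2128/2.2700 = 97.5%.

97.5%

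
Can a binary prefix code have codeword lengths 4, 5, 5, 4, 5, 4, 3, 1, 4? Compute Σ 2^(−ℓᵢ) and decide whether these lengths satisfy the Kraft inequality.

With common denominator 2^5 = 32: Σ 2^(−ℓᵢ) = 2/32 + 1/32 + 1/32 + 2/32 + 1/32 + 2/32 + 4/32 + 16/32 + 2/32 = 31/32 = 0.96875.
Kraft's inequality requires Σ ≤ 1; here Σ = 0.96875 ≤ 1, so such a prefix code exists.

0.96875; yes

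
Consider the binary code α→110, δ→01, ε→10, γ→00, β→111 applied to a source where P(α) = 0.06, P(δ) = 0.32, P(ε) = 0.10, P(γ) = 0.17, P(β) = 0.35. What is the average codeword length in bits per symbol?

L̄ = Σ pᵢ·ℓᵢ = 0.06·3 + 0.32·2 + 0.10·2 + 0.17·2 + 0.35·3 = 2.41 bits/symbol.

2.41 bits/symbol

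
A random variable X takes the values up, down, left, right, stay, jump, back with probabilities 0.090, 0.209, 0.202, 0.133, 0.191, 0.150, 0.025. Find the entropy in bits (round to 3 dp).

2.638 bits

H = −Σ pᵢ log₂ pᵢ.
−0.090·log₂(0.090) = 0.3127
−0.209·log₂(0.209) = 0.4720
−0.202·log₂(0.202) = 0.4661
−0.133·log₂(0.133) = 0.3871
−0.191·log₂(0.191) = 0.4562
−0.150·log₂(0.150) = 0.4105
−0.025·log₂(0.025) = 0.1330
Sum ≈ 2.6377 → 2.638 bits.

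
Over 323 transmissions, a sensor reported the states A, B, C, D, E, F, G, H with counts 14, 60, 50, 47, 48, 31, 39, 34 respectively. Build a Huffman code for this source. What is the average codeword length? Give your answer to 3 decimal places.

Probabilities are the counts divided by 323.
Repeatedly combine the two least-probable nodes; the expected code length is the sum of the merged weights.
merge 14/323 + 31/323 → 45/323
merge 2/19 + 39/323 → 73/323
merge 45/323 + 47/323 → 92/323
merge 48/323 + 50/323 → 98/323
merge 60/323 + 73/323 → 7/17
merge 92/323 + 98/323 → 10/17
merge 7/17 + 10/17 → 1
L = 45/323 + 73/323 + 92/323 + 98/323 + 7/17 + 10/17 + 1 = 954/323 ≈ 2.954 bits/symbol.

2.954 bits/symbol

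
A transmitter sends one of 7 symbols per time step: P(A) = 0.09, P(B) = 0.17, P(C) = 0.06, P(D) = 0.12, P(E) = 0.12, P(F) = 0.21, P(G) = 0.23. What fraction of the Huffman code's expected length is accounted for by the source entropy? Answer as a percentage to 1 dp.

99.1%

Entropy H = −Σ p log₂ p ≈ 2.6854 bits.
Huffman merges: 3/50+9/100→3/20; 3/25+3/25→6/25; 3/20+17/100→8/25; 21/100+23/100→11/25; 6/25+8/25→14/25; 11/25+14/25→1. L = 271/100 ≈ 2.7100.
Efficiency = H/L = 2.6854/2.7100 = 99.1%.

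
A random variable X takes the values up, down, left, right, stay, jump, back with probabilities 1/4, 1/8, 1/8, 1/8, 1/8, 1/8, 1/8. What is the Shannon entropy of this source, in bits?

Each probability is a power of 1/2, so log₂(1/p) is an integer.
H = Σ p·log₂(1/p) = 1/4·2 + 1/8·3 + 1/8·3 + 1/8·3 + 1/8·3 + 1/8·3 + 1/8·3 = 2.75 bits.

2.75 bits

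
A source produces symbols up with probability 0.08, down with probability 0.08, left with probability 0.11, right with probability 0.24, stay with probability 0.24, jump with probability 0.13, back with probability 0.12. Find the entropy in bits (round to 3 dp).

2.671 bits

H = −Σ pᵢ log₂ pᵢ.
−0.08·log₂(0.08) = 0.2915
−0.08·log₂(0.08) = 0.2915
−0.11·log₂(0.11) = 0.3503
−0.24·log₂(0.24) = 0.4941
−0.24·log₂(0.24) = 0.4941
−0.13·log₂(0.13) = 0.3826
−0.12·log₂(0.12) = 0.3671
Sum ≈ 2.6713 → 2.671 bits.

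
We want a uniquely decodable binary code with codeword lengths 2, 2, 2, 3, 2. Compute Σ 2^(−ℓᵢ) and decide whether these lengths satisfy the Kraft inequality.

1.125; no

With common denominator 2^3 = 8: Σ 2^(−ℓᵢ) = 2/8 + 2/8 + 2/8 + 1/8 + 2/8 = 9/8 = 1.125.
Kraft's inequality requires Σ ≤ 1; here Σ = 1.125 > 1, so no such prefix code exists.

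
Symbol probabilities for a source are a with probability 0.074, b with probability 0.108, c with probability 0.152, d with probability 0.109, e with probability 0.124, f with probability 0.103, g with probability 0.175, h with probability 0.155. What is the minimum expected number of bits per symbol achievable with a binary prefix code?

Repeatedly combine the two least-probable nodes; the expected code length is the sum of the merged weights.
merge 37/500 + 103/1000 → 177/1000
merge 27/250 + 109/1000 → 217/1000
merge 31/250 + 19/125 → 69/250
merge 31/200 + 7/40 → 33/100
merge 177/1000 + 217/1000 → 197/500
merge 69/250 + 33/100 → 303/500
merge 197/500 + 303/500 → 1
L = 177/1000 + 217/1000 + 69/250 + 33/100 + 197/500 + 303/500 + 1 = 3 bits/symbol.

3 bits/symbol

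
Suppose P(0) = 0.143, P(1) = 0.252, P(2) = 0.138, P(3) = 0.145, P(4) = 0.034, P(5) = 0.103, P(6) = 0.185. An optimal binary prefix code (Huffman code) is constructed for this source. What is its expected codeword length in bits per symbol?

Repeatedly combine the two least-probable nodes; the expected code length is the sum of the merged weights.
merge 17/500 + 103/1000 → 137/1000
merge 137/1000 + 69/500 → 11/40
merge 143/1000 + 29/200 → 36/125
merge 37/200 + 63/250 → 437/1000
merge 11/40 + 36/125 → 563/1000
merge 437/1000 + 563/1000 → 1
L = 137/1000 + 11/40 + 36/125 + 437/1000 + 563/1000 + 1 = 27/10 = 2.7 bits/symbol.

2.7 bits/symbol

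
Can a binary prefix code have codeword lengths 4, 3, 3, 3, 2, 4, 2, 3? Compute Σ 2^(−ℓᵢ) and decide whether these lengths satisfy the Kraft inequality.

With common denominator 2^4 = 16: Σ 2^(−ℓᵢ) = 1/16 + 2/16 + 2/16 + 2/16 + 4/16 + 1/16 + 4/16 + 2/16 = 18/16 = 1.125.
Kraft's inequality requires Σ ≤ 1; here Σ = 1.125 > 1, so no such prefix code exists.

1.125; no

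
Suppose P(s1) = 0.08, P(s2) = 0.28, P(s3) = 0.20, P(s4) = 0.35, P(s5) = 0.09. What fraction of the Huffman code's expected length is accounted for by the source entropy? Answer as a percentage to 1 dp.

97.4%

Entropy H = −Σ p log₂ p ≈ 2.1129 bits.
Huffman merges: 2/25+9/100→17/100; 17/100+1/5→37/100; 7/25+7/20→63/100; 37/100+63/100→1. L = 217/100 ≈ 2.1700.
Efficiency = H/L = 2.1129/2.1700 = 97.4%.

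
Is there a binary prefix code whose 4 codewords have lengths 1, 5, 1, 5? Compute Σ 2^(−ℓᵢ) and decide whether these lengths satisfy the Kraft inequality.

1.0625; no

With common denominator 2^5 = 32: Σ 2^(−ℓᵢ) = 16/32 + 1/32 + 16/32 + 1/32 = 34/32 = 1.0625.
Kraft's inequality requires Σ ≤ 1; here Σ = 1.0625 > 1, so no such prefix code exists.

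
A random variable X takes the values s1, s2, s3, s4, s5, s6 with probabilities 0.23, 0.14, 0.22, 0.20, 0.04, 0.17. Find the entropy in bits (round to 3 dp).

H = −Σ pᵢ log₂ pᵢ.
−0.23·log₂(0.23) = 0.4877
−0.14·log₂(0.14) = 0.3971
−0.22·log₂(0.22) = 0.4806
−0.20·log₂(0.20) = 0.4644
−0.04·log₂(0.04) = 0.1858
−0.17·log₂(0.17) = 0.4346
Sum ≈ 2.4501 → 2.450 bits.

2.450 bits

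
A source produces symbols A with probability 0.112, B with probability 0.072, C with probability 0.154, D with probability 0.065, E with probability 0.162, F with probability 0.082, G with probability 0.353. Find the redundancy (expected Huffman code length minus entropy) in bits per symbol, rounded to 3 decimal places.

0.071 bits

Entropy H = −Σ p log₂ p ≈ 2.5506 bits.
Huffman merges: 13/200+9/125→137/1000; 41/500+14/125→97/500; 137/1000+77/500→291/1000; 81/500+97/500→89/250; 291/1000+353/1000→161/250; 89/250+161/250→1. L = 1311/500 ≈ 2.6220.
L − H = 2.6220 − 2.5506 = 0.071 bits.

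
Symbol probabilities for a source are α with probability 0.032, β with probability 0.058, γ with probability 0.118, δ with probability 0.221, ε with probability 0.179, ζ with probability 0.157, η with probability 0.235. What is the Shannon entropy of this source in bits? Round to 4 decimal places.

2.5969 bits

H = −Σ pᵢ log₂ pᵢ.
−0.032·log₂(0.032) = 0.1589
−0.058·log₂(0.058) = 0.2383
−0.118·log₂(0.118) = 0.3638
−0.221·log₂(0.221) = 0.4813
−0.179·log₂(0.179) = 0.4443
−0.157·log₂(0.157) = 0.4194
−0.235·log₂(0.235) = 0.4910
Sum ≈ 2.5969 → 2.5969 bits.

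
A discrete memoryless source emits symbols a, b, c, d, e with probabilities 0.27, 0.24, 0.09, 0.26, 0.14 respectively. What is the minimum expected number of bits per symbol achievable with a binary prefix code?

Repeatedly combine the two least-probable nodes; the expected code length is the sum of the merged weights.
merge 9/100 + 7/50 → 23/100
merge 23/100 + 6/25 → 47/100
merge 13/50 + 27/100 → 53/100
merge 47/100 + 53/100 → 1
L = 23/100 + 47/100 + 53/100 + 1 = 223/100 = 2.23 bits/symbol.

2.23 bits/symbol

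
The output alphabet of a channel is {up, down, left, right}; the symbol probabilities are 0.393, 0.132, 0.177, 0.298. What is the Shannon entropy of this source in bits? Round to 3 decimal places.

H = −Σ pᵢ log₂ pᵢ.
−0.393·log₂(0.393) = 0.5295
−0.132·log₂(0.132) = 0.3856
−0.177·log₂(0.177) = 0.4422
−0.298·log₂(0.298) = 0.5205
Sum ≈ 1.8778 → 1.878 bits.

1.878 bits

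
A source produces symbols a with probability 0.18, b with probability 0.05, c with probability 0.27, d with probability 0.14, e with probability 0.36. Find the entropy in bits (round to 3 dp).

2.099 bits

H = −Σ pᵢ log₂ pᵢ.
−0.18·log₂(0.18) = 0.4453
−0.05·log₂(0.05) = 0.2161
−0.27·log₂(0.27) = 0.5100
−0.14·log₂(0.14) = 0.3971
−0.36·log₂(0.36) = 0.5306
Sum ≈ 2.0992 → 2.099 bits.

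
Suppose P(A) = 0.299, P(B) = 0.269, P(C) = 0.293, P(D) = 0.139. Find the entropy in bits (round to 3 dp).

1.945 bits

H = −Σ pᵢ log₂ pᵢ.
−0.299·log₂(0.299) = 0.5208
−0.269·log₂(0.269) = 0.5096
−0.293·log₂(0.293) = 0.5189
−0.139·log₂(0.139) = 0.3957
Sum ≈ 1.9450 → 1.945 bits.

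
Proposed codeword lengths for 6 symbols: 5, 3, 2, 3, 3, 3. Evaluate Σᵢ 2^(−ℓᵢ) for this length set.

0.78125

With common denominator 2^5 = 32: Σ 2^(−ℓᵢ) = 1/32 + 4/32 + 8/32 + 4/32 + 4/32 + 4/32 = 25/32 = 0.78125.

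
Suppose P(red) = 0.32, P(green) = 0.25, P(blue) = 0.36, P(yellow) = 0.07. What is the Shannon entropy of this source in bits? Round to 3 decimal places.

1.825 bits

H = −Σ pᵢ log₂ pᵢ.
−0.32·log₂(0.32) = 0.5260
−0.25·log₂(0.25) = 0.5000
−0.36·log₂(0.36) = 0.5306
−0.07·log₂(0.07) = 0.2686
Sum ≈ 1.8252 → 1.825 bits.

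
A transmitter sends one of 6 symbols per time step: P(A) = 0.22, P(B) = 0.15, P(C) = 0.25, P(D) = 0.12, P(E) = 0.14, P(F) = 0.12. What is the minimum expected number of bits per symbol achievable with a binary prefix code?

Repeatedly combine the two least-probable nodes; the expected code length is the sum of the merged weights.
merge 3/25 + 3/25 → 6/25
merge 7/50 + 3/20 → 29/100
merge 11/50 + 6/25 → 23/50
merge 1/4 + 29/100 → 27/50
merge 23/50 + 27/50 → 1
L = 6/25 + 29/100 + 23/50 + 27/50 + 1 = 253/100 = 2.53 bits/symbol.

2.53 bits/symbol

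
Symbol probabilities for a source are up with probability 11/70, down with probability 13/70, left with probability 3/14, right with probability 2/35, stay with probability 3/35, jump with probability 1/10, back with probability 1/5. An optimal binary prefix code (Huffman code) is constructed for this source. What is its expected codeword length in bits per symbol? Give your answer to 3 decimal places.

Repeatedly combine the two least-probable nodes; the expected code length is the sum of the merged weights.
merge 2/35 + 3/35 → 1/7
merge 1/10 + 1/7 → 17/70
merge 11/70 + 13/70 → 12/35
merge 1/5 + 3/14 → 29/70
merge 17/70 + 12/35 → 41/70
merge 29/70 + 41/70 → 1
L = 1/7 + 17/70 + 12/35 + 29/70 + 41/70 + 1 = 191/70 ≈ 2.729 bits/symbol.

2.729 bits/symbol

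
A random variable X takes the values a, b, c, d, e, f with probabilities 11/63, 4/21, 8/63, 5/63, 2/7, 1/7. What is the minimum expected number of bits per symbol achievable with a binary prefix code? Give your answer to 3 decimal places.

2.524 bits/symbol

Repeatedly combine the two least-probable nodes; the expected code length is the sum of the merged weights.
merge 5/63 + 8/63 → 13/63
merge 1/7 + 11/63 → 20/63
merge 4/21 + 13/63 → 25/63
merge 2/7 + 20/63 → 38/63
merge 25/63 + 38/63 → 1
L = 13/63 + 20/63 + 25/63 + 38/63 + 1 = 53/21 ≈ 2.524 bits/symbol.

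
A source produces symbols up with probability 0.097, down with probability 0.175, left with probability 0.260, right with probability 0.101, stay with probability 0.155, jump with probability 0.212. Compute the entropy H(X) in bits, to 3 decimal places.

H = −Σ pᵢ log₂ pᵢ.
−0.097·log₂(0.097) = 0.3265
−0.175·log₂(0.175) = 0.4401
−0.260·log₂(0.260) = 0.5053
−0.101·log₂(0.101) = 0.3341
−0.155·log₂(0.155) = 0.4169
−0.212·log₂(0.212) = 0.4744
Sum ≈ 2.4972 → 2.497 bits.

2.497 bits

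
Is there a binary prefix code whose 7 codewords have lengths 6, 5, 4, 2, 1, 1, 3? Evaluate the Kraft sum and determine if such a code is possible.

With common denominator 2^6 = 64: Σ 2^(−ℓᵢ) = 1/64 + 2/64 + 4/64 + 16/64 + 32/64 + 32/64 + 8/64 = 95/64 = 1.484375.
Kraft's inequality requires Σ ≤ 1; here Σ = 1.484375 > 1, so no such prefix code exists.

1.484375; no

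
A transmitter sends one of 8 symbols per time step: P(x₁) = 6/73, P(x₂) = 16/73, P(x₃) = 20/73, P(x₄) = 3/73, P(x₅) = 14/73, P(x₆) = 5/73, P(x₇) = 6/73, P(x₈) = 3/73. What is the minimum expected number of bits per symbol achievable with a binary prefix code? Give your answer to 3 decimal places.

Repeatedly combine the two least-probable nodes; the expected code length is the sum of the merged weights.
merge 3/73 + 3/73 → 6/73
merge 5/73 + 6/73 → 11/73
merge 6/73 + 6/73 → 12/73
merge 11/73 + 12/73 → 23/73
merge 14/73 + 16/73 → 30/73
merge 20/73 + 23/73 → 43/73
merge 30/73 + 43/73 → 1
L = 6/73 + 11/73 + 12/73 + 23/73 + 30/73 + 43/73 + 1 = 198/73 ≈ 2.712 bits/symbol.

2.712 bits/symbol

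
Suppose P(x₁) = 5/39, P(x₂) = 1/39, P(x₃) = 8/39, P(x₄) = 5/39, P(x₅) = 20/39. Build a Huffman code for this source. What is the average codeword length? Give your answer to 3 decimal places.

1.923 bits/symbol

Repeatedly combine the two least-probable nodes; the expected code length is the sum of the merged weights.
merge 1/39 + 5/39 → 2/13
merge 5/39 + 2/13 → 11/39
merge 8/39 + 11/39 → 19/39
merge 19/39 + 20/39 → 1
L = 2/13 + 11/39 + 19/39 + 1 = 25/13 ≈ 1.923 bits/symbol.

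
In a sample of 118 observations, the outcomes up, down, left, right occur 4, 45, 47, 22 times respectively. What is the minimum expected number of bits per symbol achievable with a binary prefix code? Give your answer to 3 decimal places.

Probabilities are the counts divided by 118.
Repeatedly combine the two least-probable nodes; the expected code length is the sum of the merged weights.
merge 2/59 + 11/59 → 13/59
merge 13/59 + 45/118 → 71/118
merge 47/118 + 71/118 → 1
L = 13/59 + 71/118 + 1 = 215/118 ≈ 1.822 bits/symbol.

1.822 bits/symbol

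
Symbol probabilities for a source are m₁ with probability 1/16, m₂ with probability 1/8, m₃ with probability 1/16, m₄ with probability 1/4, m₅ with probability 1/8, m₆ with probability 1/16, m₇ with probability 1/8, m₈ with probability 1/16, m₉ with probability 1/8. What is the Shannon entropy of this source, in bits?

Each probability is a power of 1/2, so log₂(1/p) is an integer.
H = Σ p·log₂(1/p) = 1/16·4 + 1/8·3 + 1/16·4 + 1/4·2 + 1/8·3 + 1/16·4 + 1/8·3 + 1/16·4 + 1/8·3 = 3 bits.

3 bits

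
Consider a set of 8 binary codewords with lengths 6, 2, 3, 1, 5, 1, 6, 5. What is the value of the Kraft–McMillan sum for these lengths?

1.46875

With common denominator 2^6 = 64: Σ 2^(−ℓᵢ) = 1/64 + 16/64 + 8/64 + 32/64 + 2/64 + 32/64 + 1/64 + 2/64 = 94/64 = 1.46875.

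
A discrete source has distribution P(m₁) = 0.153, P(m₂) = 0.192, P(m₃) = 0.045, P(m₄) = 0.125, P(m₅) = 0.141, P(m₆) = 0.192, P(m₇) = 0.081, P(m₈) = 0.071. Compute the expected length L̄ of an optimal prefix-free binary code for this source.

2.924 bits/symbol

Repeatedly combine the two least-probable nodes; the expected code length is the sum of the merged weights.
merge 9/200 + 71/1000 → 29/250
merge 81/1000 + 29/250 → 197/1000
merge 1/8 + 141/1000 → 133/500
merge 153/1000 + 24/125 → 69/200
merge 24/125 + 197/1000 → 389/1000
merge 133/500 + 69/200 → 611/1000
merge 389/1000 + 611/1000 → 1
L = 29/250 + 197/1000 + 133/500 + 69/200 + 389/1000 + 611/1000 + 1 = 731/250 = 2.924 bits/symbol.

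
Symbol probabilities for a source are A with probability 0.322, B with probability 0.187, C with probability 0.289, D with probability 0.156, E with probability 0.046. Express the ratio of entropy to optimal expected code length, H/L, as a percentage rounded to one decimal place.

Entropy H = −Σ p log₂ p ≈ 2.1188 bits.
Huffman merges: 23/500+39/250→101/500; 187/1000+101/500→389/1000; 289/1000+161/500→611/1000; 389/1000+611/1000→1. L = 1101/500 ≈ 2.2020.
Efficiency = H/L = 2.1188/2.2020 = 96.2%.

96.2%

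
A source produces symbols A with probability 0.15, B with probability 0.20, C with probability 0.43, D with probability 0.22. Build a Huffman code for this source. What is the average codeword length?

Repeatedly combine the two least-probable nodes; the expected code length is the sum of the merged weights.
merge 3/20 + 1/5 → 7/20
merge 11/50 + 7/20 → 57/100
merge 43/100 + 57/100 → 1
L = 7/20 + 57/100 + 1 = 48/25 = 1.92 bits/symbol.

1.92 bits/symbol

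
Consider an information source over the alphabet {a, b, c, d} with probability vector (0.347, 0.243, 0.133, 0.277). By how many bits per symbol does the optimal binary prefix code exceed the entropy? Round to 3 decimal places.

Entropy H = −Σ p log₂ p ≈ 1.9259 bits.
Huffman merges: 133/1000+243/1000→47/125; 277/1000+347/1000→78/125; 47/125+78/125→1. L = 2 ≈ 2.0000.
L − H = 2.0000 − 1.9259 = 0.074 bits.

0.074 bits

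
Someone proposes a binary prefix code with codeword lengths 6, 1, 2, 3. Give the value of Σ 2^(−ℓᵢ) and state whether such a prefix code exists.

0.890625; yes

With common denominator 2^6 = 64: Σ 2^(−ℓᵢ) = 1/64 + 32/64 + 16/64 + 8/64 = 57/64 = 0.890625.
Kraft's inequality requires Σ ≤ 1; here Σ = 0.890625 ≤ 1, so such a prefix code exists.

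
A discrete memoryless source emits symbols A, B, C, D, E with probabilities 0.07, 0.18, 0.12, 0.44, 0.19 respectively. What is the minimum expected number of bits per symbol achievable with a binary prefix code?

Repeatedly combine the two least-probable nodes; the expected code length is the sum of the merged weights.
merge 7/100 + 3/25 → 19/100
merge 9/50 + 19/100 → 37/100
merge 19/100 + 37/100 → 14/25
merge 11/25 + 14/25 → 1
L = 19/100 + 37/100 + 14/25 + 1 = 53/25 = 2.12 bits/symbol.

2.12 bits/symbol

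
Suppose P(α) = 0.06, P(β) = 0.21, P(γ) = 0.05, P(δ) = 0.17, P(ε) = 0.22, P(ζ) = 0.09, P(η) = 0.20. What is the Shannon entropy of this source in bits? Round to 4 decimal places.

2.6247 bits

H = −Σ pᵢ log₂ pᵢ.
−0.06·log₂(0.06) = 0.2435
−0.21·log₂(0.21) = 0.4728
−0.05·log₂(0.05) = 0.2161
−0.17·log₂(0.17) = 0.4346
−0.22·log₂(0.22) = 0.4806
−0.09·log₂(0.09) = 0.3127
−0.20·log₂(0.20) = 0.4644
Sum ≈ 2.6247 → 2.6247 bits.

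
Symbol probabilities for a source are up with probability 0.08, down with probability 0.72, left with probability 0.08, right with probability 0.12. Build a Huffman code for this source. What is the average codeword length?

1.44 bits/symbol

Repeatedly combine the two least-probable nodes; the expected code length is the sum of the merged weights.
merge 2/25 + 2/25 → 4/25
merge 3/25 + 4/25 → 7/25
merge 7/25 + 18/25 → 1
L = 4/25 + 7/25 + 1 = 36/25 = 1.44 bits/symbol.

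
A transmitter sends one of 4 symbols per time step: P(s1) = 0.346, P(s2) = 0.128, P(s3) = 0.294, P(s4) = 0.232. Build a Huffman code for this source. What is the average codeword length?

2 bits/symbol

Repeatedly combine the two least-probable nodes; the expected code length is the sum of the merged weights.
merge 16/125 + 29/125 → 9/25
merge 147/500 + 173/500 → 16/25
merge 9/25 + 16/25 → 1
L = 9/25 + 16/25 + 1 = 2 bits/symbol.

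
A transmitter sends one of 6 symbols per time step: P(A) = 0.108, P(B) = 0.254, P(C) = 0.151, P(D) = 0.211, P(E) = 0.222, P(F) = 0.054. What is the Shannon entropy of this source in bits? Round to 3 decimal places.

H = −Σ pᵢ log₂ pᵢ.
−0.108·log₂(0.108) = 0.3468
−0.254·log₂(0.254) = 0.5022
−0.151·log₂(0.151) = 0.4118
−0.211·log₂(0.211) = 0.4736
−0.222·log₂(0.222) = 0.4820
−0.054·log₂(0.054) = 0.2274
Sum ≈ 2.4439 → 2.444 bits.

2.444 bits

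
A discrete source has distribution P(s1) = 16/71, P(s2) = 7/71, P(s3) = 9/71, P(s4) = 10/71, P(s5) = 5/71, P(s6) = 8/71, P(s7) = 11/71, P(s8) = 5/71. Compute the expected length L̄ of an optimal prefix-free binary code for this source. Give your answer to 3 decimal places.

Repeatedly combine the two least-probable nodes; the expected code length is the sum of the merged weights.
merge 5/71 + 5/71 → 10/71
merge 7/71 + 8/71 → 15/71
merge 9/71 + 10/71 → 19/71
merge 10/71 + 11/71 → 21/71
merge 15/71 + 16/71 → 31/71
merge 19/71 + 21/71 → 40/71
merge 31/71 + 40/71 → 1
L = 10/71 + 15/71 + 19/71 + 21/71 + 31/71 + 40/71 + 1 = 207/71 ≈ 2.915 bits/symbol.

2.915 bits/symbol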